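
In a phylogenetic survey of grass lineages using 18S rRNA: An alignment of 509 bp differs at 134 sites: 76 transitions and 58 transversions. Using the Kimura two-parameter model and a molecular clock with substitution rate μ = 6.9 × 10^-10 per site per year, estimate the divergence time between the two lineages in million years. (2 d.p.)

P = 76/509 ≈ 0.149312 and Q = 58/509 ≈ 0.113949.
Under the Kimura two-parameter model, d = −½ ln(1 − 2P − Q) − ¼ ln(1 − 2Q).
1 − 2P − Q = 0.587427, giving −½ ln(0.587427) = 0.266002.
1 − 2Q = 0.772102, giving −¼ ln(0.772102) = 0.064660.
d = 0.266002 + 0.064660 = 0.330662.
Under a molecular clock d = 2μt, so t = d/(2μ) = 0.330662 / (2 × 6.9 × 10^-10) = 239.61 million years.

239.61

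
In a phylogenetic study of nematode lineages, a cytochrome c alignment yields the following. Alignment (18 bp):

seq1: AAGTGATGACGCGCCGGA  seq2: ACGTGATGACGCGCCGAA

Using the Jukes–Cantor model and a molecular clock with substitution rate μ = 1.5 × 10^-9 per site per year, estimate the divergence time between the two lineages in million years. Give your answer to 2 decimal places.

40.09

The sequences differ at 2 of 18 sites (2, 17), so p = 2/18 ≈ 0.111111.
d = −(3/4) ln(1 − 4p/3) = −0.75 ln(1 − 0.148148) = −0.75 ln(0.851852)
  = −0.75 × (-0.160342) = 0.120257 substitutions/site.
Under a molecular clock d = 2μt, so t = d/(2μ) = 0.120257 / (2 × 1.5 × 10^-9) = 40.09 million years.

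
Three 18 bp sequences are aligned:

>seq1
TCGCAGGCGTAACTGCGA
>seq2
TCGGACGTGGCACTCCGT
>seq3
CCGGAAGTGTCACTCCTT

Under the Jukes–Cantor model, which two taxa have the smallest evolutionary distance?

seq2 and seq3

seq1–seq2: 7/18 differ, p = 0.389, d = 0.548.
seq1–seq3: 8/18 differ, p = 0.444, d = 0.673.
seq2–seq3: 4/18 differ, p = 0.222, d = 0.264.
The smallest distance is between seq2 and seq3.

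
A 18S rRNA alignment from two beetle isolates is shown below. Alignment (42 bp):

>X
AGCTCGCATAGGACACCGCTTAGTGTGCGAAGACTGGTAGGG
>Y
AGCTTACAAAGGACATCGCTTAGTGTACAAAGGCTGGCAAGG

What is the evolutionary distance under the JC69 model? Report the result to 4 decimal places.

0.2524

The sequences differ at 9 of 42 sites (5, 6, 9, 16, 27, 29, 33, 38, 40), so p = 9/42 ≈ 0.214286.
d = −(3/4) ln(1 − 4p/3) = −0.75 ln(1 − 0.285715) = −0.75 ln(0.714285)
  = −0.75 × (-0.336473) = 0.252355 substitutions/site.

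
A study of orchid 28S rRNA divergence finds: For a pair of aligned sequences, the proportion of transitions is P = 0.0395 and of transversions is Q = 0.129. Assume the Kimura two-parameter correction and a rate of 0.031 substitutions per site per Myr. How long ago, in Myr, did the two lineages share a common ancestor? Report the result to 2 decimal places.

Under the Kimura two-parameter model, d = −½ ln(1 − 2P − Q) − ¼ ln(1 − 2Q).
1 − 2P − Q = 0.792, giving −½ ln(0.792) = 0.116597.
1 − 2Q = 0.742, giving −¼ ln(0.742) = 0.074602.
d = 0.116597 + 0.074602 = 0.191199.
Under a molecular clock d = 2μt, so t = d/(2μ) = 0.191199 / (2 × 0.031) = 3.08 Myr.

3.08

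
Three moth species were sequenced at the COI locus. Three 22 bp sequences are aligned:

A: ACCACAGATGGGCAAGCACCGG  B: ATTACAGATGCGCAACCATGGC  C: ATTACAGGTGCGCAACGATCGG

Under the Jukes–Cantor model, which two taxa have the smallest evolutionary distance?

A–B: 7/22 differ, p = 0.318, d = 0.414.
A–C: 7/22 differ, p = 0.318, d = 0.414.
B–C: 4/22 differ, p = 0.182, d = 0.208.
The smallest distance is between B and C.

B and C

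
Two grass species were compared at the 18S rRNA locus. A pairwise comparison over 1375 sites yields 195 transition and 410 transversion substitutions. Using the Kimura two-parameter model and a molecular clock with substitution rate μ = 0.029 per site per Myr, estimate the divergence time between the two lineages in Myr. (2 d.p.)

P = 195/1375 ≈ 0.141818 and Q = 410/1375 ≈ 0.298182.
Under the Kimura two-parameter model, d = −½ ln(1 − 2P − Q) − ¼ ln(1 − 2Q).
1 − 2P − Q = 0.418182, giving −½ ln(0.418182) = 0.435919.
1 − 2Q = 0.403636, giving −¼ ln(0.403636) = 0.226810.
d = 0.435919 + 0.226810 = 0.662729.
Under a molecular clock d = 2μt, so t = d/(2μ) = 0.662729 / (2 × 0.029) = 11.43 Myr.

11.43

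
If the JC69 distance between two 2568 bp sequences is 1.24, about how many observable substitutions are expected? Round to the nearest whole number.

1557

Invert JC69: p = (3/4)(1 − e^(−4d/3)) = 0.75 × (1 − e^(-1.653333)) = 0.75 × (1 − 0.191411) = 0.606442.
Expected differing sites = pL ≈ 0.606442 × 2568 = 1557.343056 ≈ 1557.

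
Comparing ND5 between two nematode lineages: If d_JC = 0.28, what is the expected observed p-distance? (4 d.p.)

p = (3/4)(1 − e^(−4d/3)) = 0.75 × (1 − e^(-0.373333)) = 0.75 × (1 − 0.688436) = 0.233673.

0.2337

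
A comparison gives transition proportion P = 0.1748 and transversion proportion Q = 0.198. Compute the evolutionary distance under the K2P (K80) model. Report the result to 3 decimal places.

Under the Kimura two-parameter model, d = −½ ln(1 − 2P − Q) − ¼ ln(1 − 2Q).
1 − 2P − Q = 0.4524, giving −½ ln(0.4524) = 0.396594.
1 − 2Q = 0.604, giving −¼ ln(0.604) = 0.126045.
d = 0.396594 + 0.126045 = 0.522639.

0.523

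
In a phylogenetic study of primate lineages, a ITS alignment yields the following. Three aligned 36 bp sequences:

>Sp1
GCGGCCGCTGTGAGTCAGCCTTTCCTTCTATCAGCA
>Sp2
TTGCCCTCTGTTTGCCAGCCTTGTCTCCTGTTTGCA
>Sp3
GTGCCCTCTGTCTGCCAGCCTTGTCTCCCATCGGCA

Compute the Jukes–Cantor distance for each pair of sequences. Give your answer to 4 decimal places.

Sp1–Sp2: 13/36 sites differ → p ≈ 0.361111, d = −0.75 ln(1 − 0.481481) = 0.492584 ≈ 0.4926.
Sp1–Sp3: 11/36 sites differ → p ≈ 0.305556, d = −0.75 ln(1 − 0.407408) = 0.392437 ≈ 0.3924.
Sp2–Sp3: 6/36 sites differ → p ≈ 0.166667, d = −0.75 ln(1 − 0.222223) = 0.188487 ≈ 0.1885.

d(Sp1,Sp2) = 0.4926, d(Sp1,Sp3) = 0.3924, d(Sp2,Sp3) = 0.1885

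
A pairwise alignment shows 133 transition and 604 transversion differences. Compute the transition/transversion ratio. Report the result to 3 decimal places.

R = 133/604 = 0.220198… ≈ 0.220 (to 3 d.p.).

0.220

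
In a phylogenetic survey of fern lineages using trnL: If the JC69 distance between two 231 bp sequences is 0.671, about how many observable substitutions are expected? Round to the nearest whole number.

Invert JC69: p = (3/4)(1 − e^(−4d/3)) = 0.75 × (1 − e^(-0.894667)) = 0.75 × (1 − 0.408744) = 0.443442.
Expected differing sites = pL ≈ 0.443442 × 231 = 102.435102 ≈ 102.

102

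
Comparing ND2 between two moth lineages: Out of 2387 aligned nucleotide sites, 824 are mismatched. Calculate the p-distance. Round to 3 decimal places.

p = 824/2387 = 0.345203… ≈ 0.345 (to 3 d.p.).

0.345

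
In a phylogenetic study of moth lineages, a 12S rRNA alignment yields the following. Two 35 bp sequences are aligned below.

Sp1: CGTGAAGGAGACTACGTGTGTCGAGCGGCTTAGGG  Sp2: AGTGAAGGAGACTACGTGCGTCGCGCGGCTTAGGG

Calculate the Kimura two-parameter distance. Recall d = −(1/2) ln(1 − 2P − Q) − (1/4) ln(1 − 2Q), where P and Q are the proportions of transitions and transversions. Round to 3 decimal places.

0.091

Of 35 sites, 1 differences are transitions and 2 are transversions, so P = 1/35 ≈ 0.028571 and Q = 2/35 ≈ 0.057143.
Under the Kimura two-parameter model, d = −½ ln(1 − 2P − Q) − ¼ ln(1 − 2Q).
1 − 2P − Q = 0.885715, giving −½ ln(0.885715) = 0.060680.
1 − 2Q = 0.885714, giving −¼ ln(0.885714) = 0.030340.
d = 0.060680 + 0.030340 = 0.091020.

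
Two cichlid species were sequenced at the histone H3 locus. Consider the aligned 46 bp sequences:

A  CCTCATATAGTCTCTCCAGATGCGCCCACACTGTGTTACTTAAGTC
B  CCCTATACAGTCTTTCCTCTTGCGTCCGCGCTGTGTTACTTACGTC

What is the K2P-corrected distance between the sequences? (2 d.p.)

0.30

Of 46 sites, 7 differences are transitions and 4 are transversions, so P = 7/46 ≈ 0.152174 and Q = 4/46 ≈ 0.086957.
Under the Kimura two-parameter model, d = −½ ln(1 − 2P − Q) − ¼ ln(1 − 2Q).
1 − 2P − Q = 0.608695, giving −½ ln(0.608695) = 0.248219.
1 − 2Q = 0.826086, giving −¼ ln(0.826086) = 0.047764.
d = 0.248219 + 0.047764 = 0.295983.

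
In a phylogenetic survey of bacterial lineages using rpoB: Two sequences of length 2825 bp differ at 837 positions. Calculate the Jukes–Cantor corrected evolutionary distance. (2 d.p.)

0.38

p = 837/2825 ≈ 0.296283.
d = −(3/4) ln(1 − 4p/3) = −0.75 ln(1 − 0.395044) = −0.75 ln(0.604956)
  = −0.75 × (-0.502600) = 0.376950 substitutions/site.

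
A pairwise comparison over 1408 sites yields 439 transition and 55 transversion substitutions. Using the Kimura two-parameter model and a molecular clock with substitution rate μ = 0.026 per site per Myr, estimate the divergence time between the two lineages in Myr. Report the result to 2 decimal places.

10.84

P = 439/1408 ≈ 0.31179 and Q = 55/1408 ≈ 0.039063.
Under the Kimura two-parameter model, d = −½ ln(1 − 2P − Q) − ¼ ln(1 − 2Q).
1 − 2P − Q = 0.337357, giving −½ ln(0.337357) = 0.543307.
1 − 2Q = 0.921874, giving −¼ ln(0.921874) = 0.020337.
d = 0.543307 + 0.020337 = 0.563644.
Under a molecular clock d = 2μt, so t = d/(2μ) = 0.563644 / (2 × 0.026) = 10.84 Myr.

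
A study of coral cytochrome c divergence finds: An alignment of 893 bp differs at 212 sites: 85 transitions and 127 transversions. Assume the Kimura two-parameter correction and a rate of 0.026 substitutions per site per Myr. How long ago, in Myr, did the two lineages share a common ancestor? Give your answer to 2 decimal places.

P = 85/893 ≈ 0.095185 and Q = 127/893 ≈ 0.142217.
Under the Kimura two-parameter model, d = −½ ln(1 − 2P − Q) − ¼ ln(1 − 2Q).
1 − 2P − Q = 0.667413, giving −½ ln(0.667413) = 0.202173.
1 − 2Q = 0.715566, giving −¼ ln(0.715566) = 0.083670.
d = 0.202173 + 0.083670 = 0.285843.
Under a molecular clock d = 2μt, so t = d/(2μ) = 0.285843 / (2 × 0.026) = 5.50 Myr.

5.50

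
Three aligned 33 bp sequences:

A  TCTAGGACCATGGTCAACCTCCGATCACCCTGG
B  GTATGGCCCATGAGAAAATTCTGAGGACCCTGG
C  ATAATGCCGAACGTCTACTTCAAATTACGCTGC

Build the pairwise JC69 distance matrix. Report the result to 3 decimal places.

A–B: 13/33 sites differ → p ≈ 0.393939, d = −0.75 ln(1 − 0.525252) = 0.558728 ≈ 0.559.
A–C: 15/33 sites differ → p ≈ 0.454545, d = −0.75 ln(1 − 0.60606) = 0.698667 ≈ 0.699.
B–C: 17/33 sites differ → p ≈ 0.515152, d = −0.75 ln(1 − 0.686869) = 0.870850 ≈ 0.871.

d(A,B) = 0.559, d(A,C) = 0.699, d(B,C) = 0.871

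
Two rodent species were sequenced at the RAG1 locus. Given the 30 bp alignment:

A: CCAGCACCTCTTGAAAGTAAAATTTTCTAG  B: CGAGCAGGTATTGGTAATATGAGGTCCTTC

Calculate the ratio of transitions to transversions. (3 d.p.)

0.400

Transitions are A↔G and C↔T; transversions are all other mismatches.
Transitions: 4. Transversions: 10.
R = 4/10 = 0.400.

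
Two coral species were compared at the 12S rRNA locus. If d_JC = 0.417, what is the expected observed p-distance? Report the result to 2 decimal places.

p = (3/4)(1 − e^(−4d/3)) = 0.75 × (1 − e^(-0.556)) = 0.75 × (1 − 0.573498) = 0.319877.

0.32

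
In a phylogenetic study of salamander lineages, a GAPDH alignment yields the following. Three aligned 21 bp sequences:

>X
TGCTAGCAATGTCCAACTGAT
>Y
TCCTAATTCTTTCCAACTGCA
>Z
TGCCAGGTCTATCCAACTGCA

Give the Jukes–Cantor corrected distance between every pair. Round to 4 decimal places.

X–Y: 8/21 sites differ → p ≈ 0.380952, d = −0.75 ln(1 − 0.507936) = 0.531860 ≈ 0.5319.
X–Z: 7/21 sites differ → p ≈ 0.333333, d = −0.75 ln(1 − 0.444444) = 0.440839 ≈ 0.4408.
Y–Z: 5/21 sites differ → p ≈ 0.238095, d = −0.75 ln(1 − 0.31746) = 0.286451 ≈ 0.2865.

d(X,Y) = 0.5319, d(X,Z) = 0.4408, d(Y,Z) = 0.2865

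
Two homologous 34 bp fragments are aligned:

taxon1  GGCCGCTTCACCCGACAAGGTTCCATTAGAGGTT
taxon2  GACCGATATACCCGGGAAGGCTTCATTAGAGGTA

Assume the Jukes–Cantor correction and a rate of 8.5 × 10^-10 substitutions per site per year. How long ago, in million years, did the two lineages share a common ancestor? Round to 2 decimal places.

The sequences differ at 9 of 34 sites (2, 6, 8, 9, 15, 16, 21, 23, 34), so p = 9/34 ≈ 0.264706.
d = −(3/4) ln(1 − 4p/3) = −0.75 ln(1 − 0.352941) = −0.75 ln(0.647059)
  = −0.75 × (-0.435318) = 0.326489 substitutions/site.
Under a molecular clock d = 2μt, so t = d/(2μ) = 0.326489 / (2 × 8.5 × 10^-10) = 192.05 million years.

192.05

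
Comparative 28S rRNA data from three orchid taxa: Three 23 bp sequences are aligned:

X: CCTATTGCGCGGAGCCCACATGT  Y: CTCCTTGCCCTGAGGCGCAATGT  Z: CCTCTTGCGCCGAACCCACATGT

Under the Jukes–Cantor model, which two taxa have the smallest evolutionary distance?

X and Z

X–Y: 9/23 differ, p = 0.391, d = 0.553.
X–Z: 3/23 differ, p = 0.130, d = 0.143.
Y–Z: 9/23 differ, p = 0.391, d = 0.553.
The smallest distance is between X and Z.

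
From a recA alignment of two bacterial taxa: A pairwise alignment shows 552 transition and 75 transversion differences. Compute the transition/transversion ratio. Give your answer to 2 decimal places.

7.36

R = 552/75 = 7.36.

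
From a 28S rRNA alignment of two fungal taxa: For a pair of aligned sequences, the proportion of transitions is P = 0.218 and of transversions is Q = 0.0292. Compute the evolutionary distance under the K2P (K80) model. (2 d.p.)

0.33

Under the Kimura two-parameter model, d = −½ ln(1 − 2P − Q) − ¼ ln(1 − 2Q).
1 − 2P − Q = 0.5348, giving −½ ln(0.5348) = 0.312931.
1 − 2Q = 0.9416, giving −¼ ln(0.9416) = 0.015044.
d = 0.312931 + 0.015044 = 0.327975.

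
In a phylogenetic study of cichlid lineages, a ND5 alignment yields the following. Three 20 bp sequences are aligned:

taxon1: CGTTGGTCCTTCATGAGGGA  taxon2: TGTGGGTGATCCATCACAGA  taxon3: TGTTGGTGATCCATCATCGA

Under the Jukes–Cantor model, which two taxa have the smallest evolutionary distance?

taxon2 and taxon3

taxon1–taxon2: 8/20 differ, p = 0.400, d = 0.572.
taxon1–taxon3: 7/20 differ, p = 0.350, d = 0.471.
taxon2–taxon3: 3/20 differ, p = 0.150, d = 0.167.
The smallest distance is between taxon2 and taxon3.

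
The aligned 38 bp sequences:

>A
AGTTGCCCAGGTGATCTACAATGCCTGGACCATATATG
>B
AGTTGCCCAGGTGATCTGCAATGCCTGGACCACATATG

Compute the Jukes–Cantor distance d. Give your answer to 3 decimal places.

0.055

The sequences differ at 2 of 38 sites (18, 33), so p = 2/38 ≈ 0.052632.
d = −(3/4) ln(1 − 4p/3) = −0.75 ln(1 − 0.070176) = −0.75 ln(0.929824)
  = −0.75 × (-0.072760) = 0.054570 substitutions/site.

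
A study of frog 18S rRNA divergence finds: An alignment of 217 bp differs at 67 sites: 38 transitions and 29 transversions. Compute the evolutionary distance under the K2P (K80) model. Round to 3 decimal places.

0.408

P = 38/217 ≈ 0.175115 and Q = 29/217 ≈ 0.133641.
Under the Kimura two-parameter model, d = −½ ln(1 − 2P − Q) − ¼ ln(1 − 2Q).
1 − 2P − Q = 0.516129, giving −½ ln(0.516129) = 0.330699.
1 − 2Q = 0.732718, giving −¼ ln(0.732718) = 0.077749.
d = 0.330699 + 0.077749 = 0.408448.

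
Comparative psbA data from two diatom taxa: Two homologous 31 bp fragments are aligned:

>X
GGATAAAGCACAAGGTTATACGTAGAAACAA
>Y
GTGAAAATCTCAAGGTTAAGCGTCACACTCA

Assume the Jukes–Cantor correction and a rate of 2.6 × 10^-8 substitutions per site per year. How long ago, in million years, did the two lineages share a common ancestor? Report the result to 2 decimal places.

The sequences differ at 13 of 31 sites, so p = 13/31 ≈ 0.419355.
d = −(3/4) ln(1 − 4p/3) = −0.75 ln(1 − 0.55914) = −0.75 ln(0.44086)
  = −0.75 × (-0.819028) = 0.614271 substitutions/site.
Under a molecular clock d = 2μt, so t = d/(2μ) = 0.614271 / (2 × 2.6 × 10^-8) = 11.81 million years.

11.81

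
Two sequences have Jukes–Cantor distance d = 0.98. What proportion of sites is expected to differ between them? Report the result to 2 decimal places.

p = (3/4)(1 − e^(−4d/3)) = 0.75 × (1 − e^(-1.306667)) = 0.75 × (1 − 0.270721) = 0.546959.

0.55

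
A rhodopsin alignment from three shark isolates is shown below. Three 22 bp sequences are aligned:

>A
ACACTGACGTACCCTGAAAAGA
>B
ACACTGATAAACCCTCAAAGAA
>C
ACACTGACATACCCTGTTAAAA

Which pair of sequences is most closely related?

A–B: 6/22 differ, p = 0.273, d = 0.339.
A–C: 4/22 differ, p = 0.182, d = 0.208.
B–C: 6/22 differ, p = 0.273, d = 0.339.
The smallest distance is between A and C.

A and C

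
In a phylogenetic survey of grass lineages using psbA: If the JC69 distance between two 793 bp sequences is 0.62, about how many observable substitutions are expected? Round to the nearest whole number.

335

Invert JC69: p = (3/4)(1 − e^(−4d/3)) = 0.75 × (1 − e^(-0.826667)) = 0.75 × (1 − 0.437505) = 0.421871.
Expected differing sites = pL ≈ 0.421871 × 793 = 334.543703 ≈ 335.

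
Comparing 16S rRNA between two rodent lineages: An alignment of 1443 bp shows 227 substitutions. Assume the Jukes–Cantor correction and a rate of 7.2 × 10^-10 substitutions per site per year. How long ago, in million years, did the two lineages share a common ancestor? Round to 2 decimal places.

122.61

p = 227/1443 ≈ 0.157311.
d = −(3/4) ln(1 − 4p/3) = −0.75 ln(1 − 0.209748) = −0.75 ln(0.790252)
  = −0.75 × (-0.235403) = 0.176552 substitutions/site.
Under a molecular clock d = 2μt, so t = d/(2μ) = 0.176552 / (2 × 7.2 × 10^-10) = 122.61 million years.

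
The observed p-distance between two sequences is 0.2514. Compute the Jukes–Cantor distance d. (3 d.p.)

d = −(3/4) ln(1 − 4p/3) = −0.75 ln(1 − 0.3352) = −0.75 ln(0.6648)
  = −0.75 × (-0.408269) = 0.306202 substitutions/site.

0.306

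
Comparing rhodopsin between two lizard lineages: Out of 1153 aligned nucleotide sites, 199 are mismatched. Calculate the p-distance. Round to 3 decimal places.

p = 199/1153 = 0.172593… ≈ 0.173 (to 3 d.p.).

0.173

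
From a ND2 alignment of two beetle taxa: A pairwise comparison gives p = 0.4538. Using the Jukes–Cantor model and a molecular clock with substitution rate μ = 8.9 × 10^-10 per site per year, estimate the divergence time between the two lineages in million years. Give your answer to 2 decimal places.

d = −(3/4) ln(1 − 4p/3) = −0.75 ln(1 − 0.605067) = −0.75 ln(0.394933)
  = −0.75 × (-0.929039) = 0.696779 substitutions/site.
Under a molecular clock d = 2μt, so t = d/(2μ) = 0.696779 / (2 × 8.9 × 10^-10) = 391.45 million years.

391.45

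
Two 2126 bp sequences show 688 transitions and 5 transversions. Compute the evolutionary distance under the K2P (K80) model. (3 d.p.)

P = 688/2126 ≈ 0.323612 and Q = 5/2126 ≈ 0.002352.
Under the Kimura two-parameter model, d = −½ ln(1 − 2P − Q) − ¼ ln(1 − 2Q).
1 − 2P − Q = 0.350424, giving −½ ln(0.350424) = 0.524306.
1 − 2Q = 0.995296, giving −¼ ln(0.995296) = 0.001179.
d = 0.524306 + 0.001179 = 0.525485.

0.525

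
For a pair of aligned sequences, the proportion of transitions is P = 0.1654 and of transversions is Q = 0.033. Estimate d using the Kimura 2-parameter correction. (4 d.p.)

0.2432

Under the Kimura two-parameter model, d = −½ ln(1 − 2P − Q) − ¼ ln(1 − 2Q).
1 − 2P − Q = 0.6362, giving −½ ln(0.6362) = 0.226121.
1 − 2Q = 0.934, giving −¼ ln(0.934) = 0.017070.
d = 0.226121 + 0.017070 = 0.243191.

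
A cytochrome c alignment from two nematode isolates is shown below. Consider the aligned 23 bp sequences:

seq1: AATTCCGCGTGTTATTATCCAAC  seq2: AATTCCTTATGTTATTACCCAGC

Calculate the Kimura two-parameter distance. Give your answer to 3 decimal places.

Of 23 sites, 4 differences are transitions and 1 are transversions, so P = 4/23 ≈ 0.173913 and Q = 1/23 ≈ 0.043478.
Under the Kimura two-parameter model, d = −½ ln(1 − 2P − Q) − ¼ ln(1 − 2Q).
1 − 2P − Q = 0.608696, giving −½ ln(0.608696) = 0.248218.
1 − 2Q = 0.913044, giving −¼ ln(0.913044) = 0.022743.
d = 0.248218 + 0.022743 = 0.270961.

0.271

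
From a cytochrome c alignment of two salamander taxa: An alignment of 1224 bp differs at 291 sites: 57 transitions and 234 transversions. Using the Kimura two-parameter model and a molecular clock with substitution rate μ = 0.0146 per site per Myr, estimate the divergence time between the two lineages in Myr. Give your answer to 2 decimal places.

P = 57/1224 ≈ 0.046569 and Q = 234/1224 ≈ 0.191176.
Under the Kimura two-parameter model, d = −½ ln(1 − 2P − Q) − ¼ ln(1 − 2Q).
1 − 2P − Q = 0.715686, giving −½ ln(0.715686) = 0.167257.
1 − 2Q = 0.617648, giving −¼ ln(0.617648) = 0.120459.
d = 0.167257 + 0.120459 = 0.287716.
Under a molecular clock d = 2μt, so t = d/(2μ) = 0.287716 / (2 × 0.0146) = 9.85 Myr.

9.85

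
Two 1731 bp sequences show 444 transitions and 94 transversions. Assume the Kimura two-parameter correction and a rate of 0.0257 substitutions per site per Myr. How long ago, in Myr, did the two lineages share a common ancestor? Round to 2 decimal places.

P = 444/1731 ≈ 0.256499 and Q = 94/1731 ≈ 0.054304.
Under the Kimura two-parameter model, d = −½ ln(1 − 2P − Q) − ¼ ln(1 − 2Q).
1 − 2P − Q = 0.432698, giving −½ ln(0.432698) = 0.418858.
1 − 2Q = 0.891392, giving −¼ ln(0.891392) = 0.028743.
d = 0.418858 + 0.028743 = 0.447601.
Under a molecular clock d = 2μt, so t = d/(2μ) = 0.447601 / (2 × 0.0257) = 8.71 Myr.

8.71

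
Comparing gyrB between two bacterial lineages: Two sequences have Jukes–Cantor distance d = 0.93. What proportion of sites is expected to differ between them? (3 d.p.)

p = (3/4)(1 − e^(−4d/3)) = 0.75 × (1 − e^(-1.24)) = 0.75 × (1 − 0.289384) = 0.532962.

0.533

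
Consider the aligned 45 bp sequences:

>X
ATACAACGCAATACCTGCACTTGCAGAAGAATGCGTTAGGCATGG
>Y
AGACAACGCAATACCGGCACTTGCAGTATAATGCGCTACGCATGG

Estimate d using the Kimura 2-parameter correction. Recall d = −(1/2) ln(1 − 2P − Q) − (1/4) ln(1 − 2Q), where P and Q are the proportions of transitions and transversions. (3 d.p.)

0.147

Of 45 sites, 1 differences are transitions and 5 are transversions, so P = 1/45 ≈ 0.022222 and Q = 5/45 ≈ 0.111111.
Under the Kimura two-parameter model, d = −½ ln(1 − 2P − Q) − ¼ ln(1 − 2Q).
1 − 2P − Q = 0.844445, giving −½ ln(0.844445) = 0.084538.
1 − 2Q = 0.777778, giving −¼ ln(0.777778) = 0.062829.
d = 0.084538 + 0.062829 = 0.147367.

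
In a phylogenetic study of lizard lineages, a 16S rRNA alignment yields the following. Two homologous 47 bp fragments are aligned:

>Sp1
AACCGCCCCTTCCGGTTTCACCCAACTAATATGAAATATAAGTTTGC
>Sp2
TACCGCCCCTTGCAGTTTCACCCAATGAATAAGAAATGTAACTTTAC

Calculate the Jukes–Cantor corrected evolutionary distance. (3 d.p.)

0.221

The sequences differ at 9 of 47 sites (1, 12, 14, 26, 27, 32, 38, 42, 46), so p = 9/47 ≈ 0.191489.
d = −(3/4) ln(1 − 4p/3) = −0.75 ln(1 − 0.255319) = −0.75 ln(0.744681)
  = −0.75 × (-0.294799) = 0.221099 substitutions/site.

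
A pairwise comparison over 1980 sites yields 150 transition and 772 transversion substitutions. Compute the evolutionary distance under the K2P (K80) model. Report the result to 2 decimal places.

0.77

P = 150/1980 ≈ 0.075758 and Q = 772/1980 ≈ 0.389899.
Under the Kimura two-parameter model, d = −½ ln(1 − 2P − Q) − ¼ ln(1 − 2Q).
1 − 2P − Q = 0.458585, giving −½ ln(0.458585) = 0.389805.
1 − 2Q = 0.220202, giving −¼ ln(0.220202) = 0.378302.
d = 0.389805 + 0.378302 = 0.768107.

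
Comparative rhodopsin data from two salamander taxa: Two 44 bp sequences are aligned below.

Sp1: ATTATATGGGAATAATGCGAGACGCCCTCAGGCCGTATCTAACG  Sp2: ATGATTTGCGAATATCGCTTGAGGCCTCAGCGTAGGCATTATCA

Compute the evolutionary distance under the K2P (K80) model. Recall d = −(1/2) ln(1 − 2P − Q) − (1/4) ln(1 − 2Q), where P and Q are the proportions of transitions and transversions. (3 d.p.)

Of 44 sites, 7 differences are transitions and 14 are transversions, so P = 7/44 ≈ 0.159091 and Q = 14/44 ≈ 0.318182.
Under the Kimura two-parameter model, d = −½ ln(1 − 2P − Q) − ¼ ln(1 − 2Q).
1 − 2P − Q = 0.363636, giving −½ ln(0.363636) = 0.505801.
1 − 2Q = 0.363636, giving −¼ ln(0.363636) = 0.252900.
d = 0.505801 + 0.252900 = 0.758701.

0.759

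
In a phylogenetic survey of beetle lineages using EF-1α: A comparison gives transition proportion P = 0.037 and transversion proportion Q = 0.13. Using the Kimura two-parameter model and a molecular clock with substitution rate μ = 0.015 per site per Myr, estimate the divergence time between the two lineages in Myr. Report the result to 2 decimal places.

Under the Kimura two-parameter model, d = −½ ln(1 − 2P − Q) − ¼ ln(1 − 2Q).
1 − 2P − Q = 0.796, giving −½ ln(0.796) = 0.114078.
1 − 2Q = 0.74, giving −¼ ln(0.74) = 0.075276.
d = 0.114078 + 0.075276 = 0.189354.
Under a molecular clock d = 2μt, so t = d/(2μ) = 0.189354 / (2 × 0.015) = 6.31 Myr.

6.31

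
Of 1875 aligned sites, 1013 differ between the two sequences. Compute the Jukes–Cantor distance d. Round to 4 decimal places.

0.9557

p = 1013/1875 ≈ 0.540267.
d = −(3/4) ln(1 − 4p/3) = −0.75 ln(1 − 0.720356) = −0.75 ln(0.279644)
  = −0.75 × (-1.274238) = 0.955679 substitutions/site.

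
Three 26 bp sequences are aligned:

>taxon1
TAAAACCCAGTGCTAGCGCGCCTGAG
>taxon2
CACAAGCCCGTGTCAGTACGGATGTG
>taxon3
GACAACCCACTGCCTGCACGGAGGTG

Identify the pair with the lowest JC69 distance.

taxon1–taxon2: 11/26 differ, p = 0.423, d = 0.623.
taxon1–taxon3: 10/26 differ, p = 0.385, d = 0.539.
taxon2–taxon3: 8/26 differ, p = 0.308, d = 0.396.
The smallest distance is between taxon2 and taxon3.

taxon2 and taxon3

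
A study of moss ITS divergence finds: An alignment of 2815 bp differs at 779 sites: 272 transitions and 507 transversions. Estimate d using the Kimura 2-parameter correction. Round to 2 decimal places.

P = 272/2815 ≈ 0.096625 and Q = 507/2815 ≈ 0.180107.
Under the Kimura two-parameter model, d = −½ ln(1 − 2P − Q) − ¼ ln(1 − 2Q).
1 − 2P − Q = 0.626643, giving −½ ln(0.626643) = 0.233689.
1 − 2Q = 0.639786, giving −¼ ln(0.639786) = 0.111655.
d = 0.233689 + 0.111655 = 0.345344.

0.35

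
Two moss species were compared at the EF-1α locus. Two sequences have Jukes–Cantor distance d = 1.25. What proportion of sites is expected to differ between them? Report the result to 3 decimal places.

0.608

p = (3/4)(1 − e^(−4d/3)) = 0.75 × (1 − e^(-1.666667)) = 0.75 × (1 − 0.188876) = 0.608343.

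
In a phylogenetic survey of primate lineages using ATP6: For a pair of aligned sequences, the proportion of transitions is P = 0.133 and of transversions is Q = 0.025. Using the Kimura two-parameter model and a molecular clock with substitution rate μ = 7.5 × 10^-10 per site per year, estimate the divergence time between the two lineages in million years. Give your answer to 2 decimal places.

Under the Kimura two-parameter model, d = −½ ln(1 − 2P − Q) − ¼ ln(1 − 2Q).
1 − 2P − Q = 0.709, giving −½ ln(0.709) = 0.171950.
1 − 2Q = 0.95, giving −¼ ln(0.95) = 0.012823.
d = 0.171950 + 0.012823 = 0.184773.
Under a molecular clock d = 2μt, so t = d/(2μ) = 0.184773 / (2 × 7.5 × 10^-10) = 123.18 million years.

123.18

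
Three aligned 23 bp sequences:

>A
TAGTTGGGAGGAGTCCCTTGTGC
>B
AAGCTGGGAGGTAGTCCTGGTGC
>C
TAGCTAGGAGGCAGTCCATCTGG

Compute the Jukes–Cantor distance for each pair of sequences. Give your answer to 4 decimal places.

d(A,B) = 0.3904, d(A,C) = 0.5532, d(B,C) = 0.3904

A–B: 7/23 sites differ → p ≈ 0.304348, d = −0.75 ln(1 − 0.405797) = 0.390401 ≈ 0.3904.
A–C: 9/23 sites differ → p ≈ 0.391304, d = −0.75 ln(1 − 0.521739) = 0.553199 ≈ 0.5532.
B–C: 7/23 sites differ → p ≈ 0.304348, d = −0.75 ln(1 − 0.405797) = 0.390401 ≈ 0.3904.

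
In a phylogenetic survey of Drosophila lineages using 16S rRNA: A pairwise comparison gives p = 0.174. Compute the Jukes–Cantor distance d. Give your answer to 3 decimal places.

d = −(3/4) ln(1 − 4p/3) = −0.75 ln(1 − 0.232) = −0.75 ln(0.768)
  = −0.75 × (-0.263966) = 0.197975 substitutions/site.

0.198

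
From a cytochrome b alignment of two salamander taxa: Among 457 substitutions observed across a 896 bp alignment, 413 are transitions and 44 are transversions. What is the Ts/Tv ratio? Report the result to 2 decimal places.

9.39

R = 413/44 = 9.386363… ≈ 9.39 (to 2 d.p.).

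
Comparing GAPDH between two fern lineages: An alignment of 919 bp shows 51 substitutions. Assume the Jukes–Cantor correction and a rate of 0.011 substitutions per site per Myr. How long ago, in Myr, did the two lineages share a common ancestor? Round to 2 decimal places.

p = 51/919 ≈ 0.055495.
d = −(3/4) ln(1 − 4p/3) = −0.75 ln(1 − 0.073993) = −0.75 ln(0.926007)
  = −0.75 × (-0.076873) = 0.057655 substitutions/site.
Under a molecular clock d = 2μt, so t = d/(2μ) = 0.057655 / (2 × 0.011) = 2.62 Myr.

2.62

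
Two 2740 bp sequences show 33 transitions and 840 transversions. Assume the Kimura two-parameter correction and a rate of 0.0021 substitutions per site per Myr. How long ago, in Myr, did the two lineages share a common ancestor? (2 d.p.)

P = 33/2740 ≈ 0.012044 and Q = 840/2740 ≈ 0.306569.
Under the Kimura two-parameter model, d = −½ ln(1 − 2P − Q) − ¼ ln(1 − 2Q).
1 − 2P − Q = 0.669343, giving −½ ln(0.669343) = 0.200729.
1 − 2Q = 0.386862, giving −¼ ln(0.386862) = 0.237422.
d = 0.200729 + 0.237422 = 0.438151.
Under a molecular clock d = 2μt, so t = d/(2μ) = 0.438151 / (2 × 0.0021) = 104.32 Myr.

104.32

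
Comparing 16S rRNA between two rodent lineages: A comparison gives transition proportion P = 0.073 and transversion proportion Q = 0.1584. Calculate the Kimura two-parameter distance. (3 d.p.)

0.277

Under the Kimura two-parameter model, d = −½ ln(1 − 2P − Q) − ¼ ln(1 − 2Q).
1 − 2P − Q = 0.6956, giving −½ ln(0.6956) = 0.181490.
1 − 2Q = 0.6832, giving −¼ ln(0.6832) = 0.095242.
d = 0.181490 + 0.095242 = 0.276732.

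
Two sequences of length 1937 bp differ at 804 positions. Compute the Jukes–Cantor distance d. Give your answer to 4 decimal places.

0.6046

p = 804/1937 ≈ 0.415075.
d = −(3/4) ln(1 − 4p/3) = −0.75 ln(1 − 0.553433) = −0.75 ln(0.446567)
  = −0.75 × (-0.806166) = 0.604625 substitutions/site.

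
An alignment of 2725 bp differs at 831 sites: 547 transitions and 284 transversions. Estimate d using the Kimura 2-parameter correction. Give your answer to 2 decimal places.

0.41

P = 547/2725 ≈ 0.200734 and Q = 284/2725 ≈ 0.10422.
Under the Kimura two-parameter model, d = −½ ln(1 − 2P − Q) − ¼ ln(1 − 2Q).
1 − 2P − Q = 0.494312, giving −½ ln(0.494312) = 0.352294.
1 − 2Q = 0.79156, giving −¼ ln(0.79156) = 0.058437.
d = 0.352294 + 0.058437 = 0.410731.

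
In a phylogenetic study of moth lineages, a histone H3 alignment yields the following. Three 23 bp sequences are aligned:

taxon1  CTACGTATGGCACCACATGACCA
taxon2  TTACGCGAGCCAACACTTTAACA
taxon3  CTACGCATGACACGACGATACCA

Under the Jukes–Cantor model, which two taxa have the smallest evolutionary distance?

taxon1–taxon2: 9/23 differ, p = 0.391, d = 0.553.
taxon1–taxon3: 6/23 differ, p = 0.261, d = 0.321.
taxon2–taxon3: 9/23 differ, p = 0.391, d = 0.553.
The smallest distance is between taxon1 and taxon3.

taxon1 and taxon3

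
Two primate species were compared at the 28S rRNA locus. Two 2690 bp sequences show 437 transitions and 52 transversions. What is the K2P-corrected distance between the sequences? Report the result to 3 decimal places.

P = 437/2690 ≈ 0.162454 and Q = 52/2690 ≈ 0.019331.
Under the Kimura two-parameter model, d = −½ ln(1 − 2P − Q) − ¼ ln(1 − 2Q).
1 − 2P − Q = 0.655761, giving −½ ln(0.655761) = 0.210979.
1 − 2Q = 0.961338, giving −¼ ln(0.961338) = 0.009857.
d = 0.210979 + 0.009857 = 0.220836.

0.221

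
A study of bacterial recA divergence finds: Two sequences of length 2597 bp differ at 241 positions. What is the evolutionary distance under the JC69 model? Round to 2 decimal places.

p = 241/2597 ≈ 0.092799.
d = −(3/4) ln(1 − 4p/3) = −0.75 ln(1 − 0.123732) = −0.75 ln(0.876268)
  = −0.75 × (-0.132083) = 0.099062 substitutions/site.

0.10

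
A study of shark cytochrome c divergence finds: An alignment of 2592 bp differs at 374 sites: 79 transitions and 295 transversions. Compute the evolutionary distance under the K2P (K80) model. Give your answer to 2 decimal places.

P = 79/2592 ≈ 0.030478 and Q = 295/2592 ≈ 0.113812.
Under the Kimura two-parameter model, d = −½ ln(1 − 2P − Q) − ¼ ln(1 − 2Q).
1 − 2P − Q = 0.825232, giving −½ ln(0.825232) = 0.096045.
1 − 2Q = 0.772376, giving −¼ ln(0.772376) = 0.064571.
d = 0.096045 + 0.064571 = 0.160616.

0.16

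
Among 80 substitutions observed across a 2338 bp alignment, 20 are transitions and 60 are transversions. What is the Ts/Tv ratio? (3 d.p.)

R = 20/60 = 0.333333… ≈ 0.333 (to 3 d.p.).

0.333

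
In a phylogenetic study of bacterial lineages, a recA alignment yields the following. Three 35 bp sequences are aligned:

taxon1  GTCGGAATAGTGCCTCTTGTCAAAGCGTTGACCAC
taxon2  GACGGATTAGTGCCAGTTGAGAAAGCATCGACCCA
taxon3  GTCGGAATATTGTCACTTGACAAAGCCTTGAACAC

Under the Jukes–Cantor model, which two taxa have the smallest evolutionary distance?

taxon1–taxon2: 10/35 differ, p = 0.286, d = 0.360.
taxon1–taxon3: 6/35 differ, p = 0.171, d = 0.195.
taxon2–taxon3: 11/35 differ, p = 0.314, d = 0.407.
The smallest distance is between taxon1 and taxon3.

taxon1 and taxon3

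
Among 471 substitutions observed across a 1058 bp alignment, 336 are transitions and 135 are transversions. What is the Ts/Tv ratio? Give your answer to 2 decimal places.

R = 336/135 = 2.488888… ≈ 2.49 (to 2 d.p.).

2.49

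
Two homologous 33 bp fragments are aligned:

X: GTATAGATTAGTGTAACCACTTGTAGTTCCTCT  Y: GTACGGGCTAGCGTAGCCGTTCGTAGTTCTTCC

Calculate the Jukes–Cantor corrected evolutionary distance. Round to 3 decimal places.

The sequences differ at 11 of 33 sites, so p = 11/33 ≈ 0.333333.
d = −(3/4) ln(1 − 4p/3) = −0.75 ln(1 − 0.444444) = −0.75 ln(0.555556)
  = −0.75 × (-0.587786) = 0.440840 substitutions/site.

0.441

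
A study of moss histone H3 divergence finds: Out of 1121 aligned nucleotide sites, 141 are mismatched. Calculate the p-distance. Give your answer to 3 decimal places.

p = 141/1121 = 0.125780… ≈ 0.126 (to 3 d.p.).

0.126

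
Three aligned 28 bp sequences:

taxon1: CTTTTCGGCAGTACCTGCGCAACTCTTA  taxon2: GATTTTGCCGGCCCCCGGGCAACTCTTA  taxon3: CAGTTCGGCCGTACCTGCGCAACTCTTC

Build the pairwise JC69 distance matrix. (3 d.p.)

d(taxon1,taxon2) = 0.420, d(taxon1,taxon3) = 0.158, d(taxon2,taxon3) = 0.485

taxon1–taxon2: 9/28 sites differ → p ≈ 0.321429, d = −0.75 ln(1 − 0.428572) = 0.419713 ≈ 0.420.
taxon1–taxon3: 4/28 sites differ → p ≈ 0.142857, d = −0.75 ln(1 − 0.190476) = 0.158482 ≈ 0.158.
taxon2–taxon3: 10/28 sites differ → p ≈ 0.357143, d = −0.75 ln(1 − 0.476191) = 0.484971 ≈ 0.485.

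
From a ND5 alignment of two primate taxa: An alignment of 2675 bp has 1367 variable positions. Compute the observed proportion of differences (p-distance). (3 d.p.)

p = 1367/2675 = 0.511028… ≈ 0.511 (to 3 d.p.).

0.511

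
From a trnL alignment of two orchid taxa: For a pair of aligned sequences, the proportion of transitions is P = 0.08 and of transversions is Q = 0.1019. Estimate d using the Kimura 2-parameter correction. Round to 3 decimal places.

Under the Kimura two-parameter model, d = −½ ln(1 − 2P − Q) − ¼ ln(1 − 2Q).
1 − 2P − Q = 0.7381, giving −½ ln(0.7381) = 0.151838.
1 − 2Q = 0.7962, giving −¼ ln(0.7962) = 0.056976.
d = 0.151838 + 0.056976 = 0.208814.

0.209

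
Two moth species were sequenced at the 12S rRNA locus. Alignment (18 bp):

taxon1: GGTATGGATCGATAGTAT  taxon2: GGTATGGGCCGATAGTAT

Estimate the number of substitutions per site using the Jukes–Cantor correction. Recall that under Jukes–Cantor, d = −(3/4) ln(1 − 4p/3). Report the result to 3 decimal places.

The sequences differ at 2 of 18 sites (8, 9), so p = 2/18 ≈ 0.111111.
d = −(3/4) ln(1 − 4p/3) = −0.75 ln(1 − 0.148148) = −0.75 ln(0.851852)
  = −0.75 × (-0.160342) = 0.120257 substitutions/site.

0.120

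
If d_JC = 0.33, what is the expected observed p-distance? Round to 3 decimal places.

p = (3/4)(1 − e^(−4d/3)) = 0.75 × (1 − e^(-0.44)) = 0.75 × (1 − 0.644036) = 0.266973.

0.267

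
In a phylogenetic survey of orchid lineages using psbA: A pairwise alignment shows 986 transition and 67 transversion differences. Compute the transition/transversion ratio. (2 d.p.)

R = 986/67 = 14.716417… ≈ 14.72 (to 2 d.p.).

14.72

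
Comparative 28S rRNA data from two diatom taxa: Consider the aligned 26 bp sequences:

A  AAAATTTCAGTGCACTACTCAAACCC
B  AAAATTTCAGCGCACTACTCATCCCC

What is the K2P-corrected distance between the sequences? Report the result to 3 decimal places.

Of 26 sites, 1 differences are transitions and 2 are transversions, so P = 1/26 ≈ 0.038462 and Q = 2/26 ≈ 0.076923.
Under the Kimura two-parameter model, d = −½ ln(1 − 2P − Q) − ¼ ln(1 − 2Q).
1 − 2P − Q = 0.846153, giving −½ ln(0.846153) = 0.083528.
1 − 2Q = 0.846154, giving −¼ ln(0.846154) = 0.041763.
d = 0.083528 + 0.041763 = 0.125291.

0.125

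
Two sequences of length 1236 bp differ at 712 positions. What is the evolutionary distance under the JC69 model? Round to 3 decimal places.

1.096

p = 712/1236 ≈ 0.576052.
d = −(3/4) ln(1 − 4p/3) = −0.75 ln(1 − 0.768069) = −0.75 ln(0.231931)
  = −0.75 × (-1.461315) = 1.095986 substitutions/site.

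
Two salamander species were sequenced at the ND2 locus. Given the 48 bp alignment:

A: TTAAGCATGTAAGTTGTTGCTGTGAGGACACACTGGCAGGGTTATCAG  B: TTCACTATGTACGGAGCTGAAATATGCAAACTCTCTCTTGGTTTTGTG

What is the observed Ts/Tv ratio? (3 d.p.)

0.222

Transitions are A↔G and C↔T; transversions are all other mismatches.
Transitions: 4. Transversions: 18.
R = 4/18 = 0.222222… ≈ 0.222 (to 3 d.p.).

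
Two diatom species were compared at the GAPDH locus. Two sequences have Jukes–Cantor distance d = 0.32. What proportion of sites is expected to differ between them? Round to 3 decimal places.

0.260

p = (3/4)(1 − e^(−4d/3)) = 0.75 × (1 − e^(-0.426667)) = 0.75 × (1 − 0.652681) = 0.260489.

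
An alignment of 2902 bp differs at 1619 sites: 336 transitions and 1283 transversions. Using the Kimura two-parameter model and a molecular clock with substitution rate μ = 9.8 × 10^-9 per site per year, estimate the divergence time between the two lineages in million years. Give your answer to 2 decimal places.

P = 336/2902 ≈ 0.115782 and Q = 1283/2902 ≈ 0.442109.
Under the Kimura two-parameter model, d = −½ ln(1 − 2P − Q) − ¼ ln(1 − 2Q).
1 − 2P − Q = 0.326327, giving −½ ln(0.326327) = 0.559928.
1 − 2Q = 0.115782, giving −¼ ln(0.115782) = 0.539012.
d = 0.559928 + 0.539012 = 1.098940.
Under a molecular clock d = 2μt, so t = d/(2μ) = 1.098940 / (2 × 9.8 × 10^-9) = 56.07 million years.

56.07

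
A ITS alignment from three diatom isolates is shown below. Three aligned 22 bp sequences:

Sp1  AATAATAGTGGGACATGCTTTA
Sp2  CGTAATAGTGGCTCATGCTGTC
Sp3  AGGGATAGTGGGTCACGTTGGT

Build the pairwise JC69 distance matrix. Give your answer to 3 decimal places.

d(Sp1,Sp2) = 0.339, d(Sp1,Sp3) = 0.591, d(Sp2,Sp3) = 0.497

Sp1–Sp2: 6/22 sites differ → p ≈ 0.272727, d = −0.75 ln(1 − 0.363636) = 0.338988 ≈ 0.339.
Sp1–Sp3: 9/22 sites differ → p ≈ 0.409091, d = −0.75 ln(1 − 0.545455) = 0.591344 ≈ 0.591.
Sp2–Sp3: 8/22 sites differ → p ≈ 0.363636, d = −0.75 ln(1 − 0.484848) = 0.497470 ≈ 0.497.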